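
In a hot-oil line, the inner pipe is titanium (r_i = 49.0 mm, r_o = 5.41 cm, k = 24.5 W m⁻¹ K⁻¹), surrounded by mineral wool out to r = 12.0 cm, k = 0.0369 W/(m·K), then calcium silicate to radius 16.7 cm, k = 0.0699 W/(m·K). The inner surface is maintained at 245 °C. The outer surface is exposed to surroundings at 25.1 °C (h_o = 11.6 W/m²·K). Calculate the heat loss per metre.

Q' = 51.5 W/m

Treat each layer as a resistance in series:
  R'_titanium = ln(0.0541/0.0490)/(2πk) = 0.09901/(2π·24.5) = 6.432×10^-4 m·K/W
  R'_mineral wool = ln(0.120/0.0541)/(2πk) = 0.7967/(2π·0.0369) = 3.436 m·K/W
  R'_calcium silicate = ln(0.167/0.120)/(2πk) = 0.3305/(2π·0.0699) = 0.7525 m·K/W
  R'_conv,out = 1/(2πr h) = 1/(2π·0.167·11.6) = 0.08216 m·K/W
ΣR = 6.432×10^-4 + 3.436 + 0.7525 + 0.08216 = 4.271 m·K/W
Q' = ΔT/ΣR = (245 °C − 25.1 °C)/4.271 = 51.5 W/m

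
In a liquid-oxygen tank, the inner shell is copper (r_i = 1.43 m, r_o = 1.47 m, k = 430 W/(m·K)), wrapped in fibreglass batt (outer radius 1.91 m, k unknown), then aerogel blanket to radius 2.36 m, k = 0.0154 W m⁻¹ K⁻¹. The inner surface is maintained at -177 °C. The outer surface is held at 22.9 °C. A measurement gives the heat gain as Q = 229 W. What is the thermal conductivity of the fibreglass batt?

k = 0.0349 W/m·K

ΣR = ΔT/Q = |-177 − 22.9|/229 = 0.8729 K/W
Known resistances:
  R_copper = (1/1.43 − 1/1.47)/(4πk) = 0.01903/(4π·430) = 3.522×10^-6 K/W
  R_aerogel blanket = (1/1.91 − 1/2.36)/(4πk) = 0.09983/(4π·0.0154) = 0.5159 K/W
R_fibreglass batt = ΣR − ΣR_known = 0.8729 − 0.5159 = 0.3570 K/W
(1/r₁−1/r₂)/(4πk) = 0.3570 ⇒ k = 0.1567/(4π·0.3570) = 0.0349 W/m·K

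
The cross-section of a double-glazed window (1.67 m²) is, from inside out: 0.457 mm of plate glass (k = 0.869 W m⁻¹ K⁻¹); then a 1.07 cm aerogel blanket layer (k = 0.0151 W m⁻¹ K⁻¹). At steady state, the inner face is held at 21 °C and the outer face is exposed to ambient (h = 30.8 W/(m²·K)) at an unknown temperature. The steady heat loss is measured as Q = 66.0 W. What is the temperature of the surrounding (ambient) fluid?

Series resistances:
  R_plate glass = L/(kA) = 4.57×10^-4/(0.869·1.67) = 3.149×10^-4 K/W
  R_aerogel blanket = L/(kA) = 0.0107/(0.0151·1.67) = 0.4243 K/W
  R_conv,out = 1/(hA) = 1/(30.8·1.67) = 0.01944 K/W
ΣR = 0.4441 K/W
ΔT = Q·ΣR = 66.0 × 0.4441 = 29.31 K
Heat flows outward, so T_out = T_in − ΔT = 21 − 29.31 = -8.31 °C

T_out = -8.31 °C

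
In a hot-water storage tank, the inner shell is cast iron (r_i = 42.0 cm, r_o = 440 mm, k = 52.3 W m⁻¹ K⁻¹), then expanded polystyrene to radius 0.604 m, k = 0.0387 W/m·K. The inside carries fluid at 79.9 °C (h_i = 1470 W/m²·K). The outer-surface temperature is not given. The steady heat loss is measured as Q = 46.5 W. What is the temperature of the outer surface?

Sum the resistances:
  R_conv,in = 1/(4πr²h) = 1/(4π·0.420²·1470) = 3.069×10^-4 K/W
  R_cast iron = (1/0.420 − 1/0.440)/(4πk) = 0.1082/(4π·52.3) = 1.647×10^-4 K/W
  R_expanded polystyrene = (1/0.440 − 1/0.604)/(4πk) = 0.6171/(4π·0.0387) = 1.269 K/W
ΣR = 1.269 K/W
ΔT = Q·ΣR = 46.5 × 1.269 = 59.01 K
Heat flows outward, so T_out = T_in − ΔT = 79.9 − 59.01 = 20.9 °C

T_out = 20.9 °C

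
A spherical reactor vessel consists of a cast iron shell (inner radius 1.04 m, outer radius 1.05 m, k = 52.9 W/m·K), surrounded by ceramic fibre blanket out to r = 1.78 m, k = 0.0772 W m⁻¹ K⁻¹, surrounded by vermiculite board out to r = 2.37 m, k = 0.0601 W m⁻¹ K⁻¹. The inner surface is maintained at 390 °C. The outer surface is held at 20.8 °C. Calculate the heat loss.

Series thermal resistances, inner to outer:
  R_cast iron = (1/1.04 − 1/1.05)/(4πk) = 0.009158/(4π·52.9) = 1.378×10^-5 K/W
  R_ceramic fibre blanket = (1/1.05 − 1/1.78)/(4πk) = 0.3906/(4π·0.0772) = 0.4026 K/W
  R_vermiculite board = (1/1.78 − 1/2.37)/(4πk) = 0.1399/(4π·0.0601) = 0.1852 K/W
ΣR = 1.378×10^-5 + 0.4026 + 0.1852 = 0.5878 K/W
Q = ΔT/ΣR = (390 °C − 20.8 °C)/0.5878 = 628 W

Q = 628 W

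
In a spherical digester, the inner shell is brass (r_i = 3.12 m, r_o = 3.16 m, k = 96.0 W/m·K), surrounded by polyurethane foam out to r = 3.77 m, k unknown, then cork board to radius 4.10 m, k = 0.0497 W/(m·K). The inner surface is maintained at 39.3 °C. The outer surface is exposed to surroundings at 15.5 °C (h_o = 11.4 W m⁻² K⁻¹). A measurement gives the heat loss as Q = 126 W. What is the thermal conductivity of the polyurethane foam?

k = 0.0264 W/m·K

ΣR = ΔT/Q = |39.3 − 15.5|/126 = 0.1889 K/W
Known resistances:
  R_brass = (1/3.12 − 1/3.16)/(4πk) = 0.004057/(4π·96.0) = 3.363×10^-6 K/W
  R_cork board = (1/3.77 − 1/4.10)/(4πk) = 0.02135/(4π·0.0497) = 0.03418 K/W
  R_conv,out = 1/(4πr²h) = 1/(4π·4.10²·11.4) = 4.153×10^-4 K/W
R_polyurethane foam = ΣR − ΣR_known = 0.1889 − 0.03460 = 0.1543 K/W
(1/r₁−1/r₂)/(4πk) = 0.1543 ⇒ k = 0.05120/(4π·0.1543) = 0.0264 W/m·K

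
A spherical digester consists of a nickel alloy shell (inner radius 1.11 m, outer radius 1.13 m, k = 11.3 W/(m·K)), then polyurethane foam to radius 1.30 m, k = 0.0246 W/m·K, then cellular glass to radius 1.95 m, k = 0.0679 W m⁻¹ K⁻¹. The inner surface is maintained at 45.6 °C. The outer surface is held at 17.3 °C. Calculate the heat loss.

Treat each layer as a resistance in series:
  R_nickel alloy = (1/1.11 − 1/1.13)/(4πk) = 0.01595/(4π·11.3) = 1.123×10^-4 K/W
  R_polyurethane foam = (1/1.13 − 1/1.30)/(4πk) = 0.1157/(4π·0.0246) = 0.3744 K/W
  R_cellular glass = (1/1.30 − 1/1.95)/(4πk) = 0.2564/(4π·0.0679) = 0.3005 K/W
ΣR = 1.123×10^-4 + 0.3744 + 0.3005 = 0.6750 K/W
Q = ΔT/ΣR = (45.6 °C − 17.3 °C)/0.6750 = 41.9 W

Q = 41.9 W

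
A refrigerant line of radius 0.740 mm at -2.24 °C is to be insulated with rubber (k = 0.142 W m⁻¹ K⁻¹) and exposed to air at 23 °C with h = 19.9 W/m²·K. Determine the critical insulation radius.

For a cylinder, r_cr = k_ins/h = 0.142/19.9 = 0.00714 m = 0.714 cm

r_cr = 0.714 cm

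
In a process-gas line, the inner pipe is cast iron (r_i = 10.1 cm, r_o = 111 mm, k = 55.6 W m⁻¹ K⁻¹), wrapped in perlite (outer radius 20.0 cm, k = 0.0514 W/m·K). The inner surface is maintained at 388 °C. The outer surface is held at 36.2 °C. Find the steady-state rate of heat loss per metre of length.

Treat each layer as a resistance in series:
  R'_cast iron = ln(0.111/0.101)/(2πk) = 0.09441/(2π·55.6) = 2.702×10^-4 m·K/W
  R'_perlite = ln(0.200/0.111)/(2πk) = 0.5888/(2π·0.0514) = 1.823 m·K/W
ΣR = 2.702×10^-4 + 1.823 = 1.823 m·K/W
Q' = ΔT/ΣR = (388 °C − 36.2 °C)/1.823 = 193 W/m

Q' = 193 W/m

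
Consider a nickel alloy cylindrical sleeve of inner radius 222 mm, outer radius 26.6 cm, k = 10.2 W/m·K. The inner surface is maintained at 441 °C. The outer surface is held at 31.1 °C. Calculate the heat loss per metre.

Q' = 2πk·ΔT/ln(r₂/r₁) = 2π × 10.2 × 409.9 / ln(0.266/0.222) = 1.45×10^5 W/m

Q' = 145 kW/m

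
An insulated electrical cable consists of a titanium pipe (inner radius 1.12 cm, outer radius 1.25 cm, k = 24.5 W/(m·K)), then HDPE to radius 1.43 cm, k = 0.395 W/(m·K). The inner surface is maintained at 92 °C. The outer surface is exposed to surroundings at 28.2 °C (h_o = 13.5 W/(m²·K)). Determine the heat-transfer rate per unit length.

Q' = 72.6 W/m

Resistance network (inner→outer):
  R'_titanium = ln(0.0125/0.0112)/(2πk) = 0.1098/(2π·24.5) = 7.134×10^-4 m·K/W
  R'_HDPE = ln(0.0143/0.0125)/(2πk) = 0.1345/(2π·0.395) = 0.05421 m·K/W
  R'_conv,out = 1/(2πr h) = 1/(2π·0.0143·13.5) = 0.8244 m·K/W
ΣR = 7.134×10^-4 + 0.05421 + 0.8244 = 0.8793 m·K/W
Q' = ΔT/ΣR = (92 °C − 28.2 °C)/0.8793 = 72.6 W/m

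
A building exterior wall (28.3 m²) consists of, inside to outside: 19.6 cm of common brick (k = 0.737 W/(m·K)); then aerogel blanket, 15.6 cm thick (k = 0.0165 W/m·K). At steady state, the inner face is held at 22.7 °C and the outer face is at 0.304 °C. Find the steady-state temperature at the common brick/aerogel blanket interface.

T = 22.1 °C

Resistance network (inner→outer):
  R_common brick = L/(kA) = 0.196/(0.737·28.3) = 0.009397 K/W
  R_aerogel blanket = L/(kA) = 0.156/(0.0165·28.3) = 0.3341 K/W
ΣR = 0.009397 + 0.3341 = 0.3435 K/W
Q = ΔT/ΣR = (22.7 °C − 0.304 °C)/0.3435 = 65.20 W
From the inner boundary to the common brick/aerogel blanket interface, ΣR_partial = 0.009397 K/W.
T_interface = T_in − Q·ΣR_partial = 22.7 °C − (65.20)(0.009397) = 22.1 °C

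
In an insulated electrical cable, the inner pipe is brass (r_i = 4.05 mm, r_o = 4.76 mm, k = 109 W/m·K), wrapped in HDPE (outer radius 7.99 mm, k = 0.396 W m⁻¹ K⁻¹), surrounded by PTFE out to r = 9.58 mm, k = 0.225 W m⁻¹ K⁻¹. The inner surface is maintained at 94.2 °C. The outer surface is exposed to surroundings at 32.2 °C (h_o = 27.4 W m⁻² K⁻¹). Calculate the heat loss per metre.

Series thermal resistances, inner to outer:
  R'_brass = ln(0.00476/0.00405)/(2πk) = 0.1615/(2π·109) = 2.359×10^-4 m·K/W
  R'_HDPE = ln(0.00799/0.00476)/(2πk) = 0.5179/(2π·0.396) = 0.2082 m·K/W
  R'_PTFE = ln(0.00958/0.00799)/(2πk) = 0.1815/(2π·0.225) = 0.1284 m·K/W
  R'_conv,out = 1/(2πr h) = 1/(2π·0.00958·27.4) = 0.6063 m·K/W
ΣR = 2.359×10^-4 + 0.2082 + 0.1284 + 0.6063 = 0.9431 m·K/W
Q' = ΔT/ΣR = (94.2 °C − 32.2 °C)/0.9431 = 65.7 W/m

Q' = 65.7 W/m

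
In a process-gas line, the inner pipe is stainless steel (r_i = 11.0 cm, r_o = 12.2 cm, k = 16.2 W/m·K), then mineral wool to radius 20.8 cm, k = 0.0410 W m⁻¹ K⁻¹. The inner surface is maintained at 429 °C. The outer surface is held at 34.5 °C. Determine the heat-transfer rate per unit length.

Q' = 190 W/m

Treat each layer as a resistance in series:
  R'_stainless steel = ln(0.122/0.110)/(2πk) = 0.1035/(2π·16.2) = 0.001017 m·K/W
  R'_mineral wool = ln(0.208/0.122)/(2πk) = 0.5335/(2π·0.0410) = 2.071 m·K/W
ΣR = 0.001017 + 2.071 = 2.072 m·K/W
Q' = ΔT/ΣR = (429 °C − 34.5 °C)/2.072 = 190 W/m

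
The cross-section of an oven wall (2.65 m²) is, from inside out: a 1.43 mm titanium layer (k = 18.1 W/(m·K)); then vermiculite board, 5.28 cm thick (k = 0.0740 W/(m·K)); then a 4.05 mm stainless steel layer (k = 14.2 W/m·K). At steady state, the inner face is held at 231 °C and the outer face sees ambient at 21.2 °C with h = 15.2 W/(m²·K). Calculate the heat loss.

Q = 713 W

Treat each layer as a resistance in series:
  R_titanium = L/(kA) = 0.00143/(18.1·2.65) = 2.981×10^-5 K/W
  R_vermiculite board = L/(kA) = 0.0528/(0.0740·2.65) = 0.2693 K/W
  R_stainless steel = L/(kA) = 0.00405/(14.2·2.65) = 1.076×10^-4 K/W
  R_conv,out = 1/(hA) = 1/(15.2·2.65) = 0.02483 K/W
ΣR = 2.981×10^-5 + 0.2693 + 1.076×10^-4 + 0.02483 = 0.2943 K/W
Q = ΔT/ΣR = (231 °C − 21.2 °C)/0.2943 = 713 W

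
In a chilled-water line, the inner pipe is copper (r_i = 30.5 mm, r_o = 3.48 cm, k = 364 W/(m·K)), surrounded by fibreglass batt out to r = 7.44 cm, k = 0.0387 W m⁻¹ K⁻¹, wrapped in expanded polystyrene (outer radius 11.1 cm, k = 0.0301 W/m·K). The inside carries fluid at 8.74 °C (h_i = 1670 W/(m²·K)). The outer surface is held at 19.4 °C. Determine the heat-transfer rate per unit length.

Q' = 2.03 W/m

Resistance network (inner→outer):
  R'_conv,in = 1/(2πr h) = 1/(2π·0.0305·1670) = 0.003125 m·K/W
  R'_copper = ln(0.0348/0.0305)/(2πk) = 0.1319/(2π·364) = 5.767×10^-5 m·K/W
  R'_fibreglass batt = ln(0.0744/0.0348)/(2πk) = 0.7598/(2π·0.0387) = 3.125 m·K/W
  R'_expanded polystyrene = ln(0.111/0.0744)/(2πk) = 0.4001/(2π·0.0301) = 2.115 m·K/W
ΣR = 0.003125 + 5.767×10^-5 + 3.125 + 2.115 = 5.243 m·K/W
Q' = ΔT/ΣR = (8.74 °C − 19.4 °C)/5.243 = -2.03 W/m
(Negative Q' ⇒ heat flows inward; heat gain = 2.03 W/m.)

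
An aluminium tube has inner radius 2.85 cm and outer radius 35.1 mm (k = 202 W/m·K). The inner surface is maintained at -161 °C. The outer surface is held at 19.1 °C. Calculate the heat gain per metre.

Q' = 1100 kW/m

Q' = 2πk·ΔT/ln(r₂/r₁) = 2π × 202 × 180.1 / ln(0.0351/0.0285) = 1.10×10^6 W/m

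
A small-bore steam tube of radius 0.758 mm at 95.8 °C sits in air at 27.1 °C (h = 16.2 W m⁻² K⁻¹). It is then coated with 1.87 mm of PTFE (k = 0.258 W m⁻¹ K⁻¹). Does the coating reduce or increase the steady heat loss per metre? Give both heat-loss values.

increases: 5.30 → 15.2 W/m

Critical radius for a cylinder: r_cr = k/h = 0.0159 m = 1.59 cm.
Outer radius after coating: r₂ = 7.58×10^-4 + 0.00187 = 0.002628 m.
Since r₁ < r_cr and r₂ ≤ r_cr, the coating moves toward the maximum at r_cr — heat loss rises.
Bare: R = 1/(2πr₁h) = 12.96 m·K/W; Q = 68.7/12.96 = 5.30 W/m.
Coated: R = R_cond + R_conv = 4.505 m·K/W; Q = 68.7/4.505 = 15.2 W/m.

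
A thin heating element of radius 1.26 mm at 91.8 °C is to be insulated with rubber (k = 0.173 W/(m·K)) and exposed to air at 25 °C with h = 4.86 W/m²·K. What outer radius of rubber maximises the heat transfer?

r_cr = 3.56 cm

For a cylinder, r_cr = k_ins/h = 0.173/4.86 = 0.0356 m = 3.56 cm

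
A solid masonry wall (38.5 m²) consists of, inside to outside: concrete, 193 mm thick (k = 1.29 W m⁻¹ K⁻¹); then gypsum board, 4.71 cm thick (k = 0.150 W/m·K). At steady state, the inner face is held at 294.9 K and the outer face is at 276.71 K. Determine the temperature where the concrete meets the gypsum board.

T = 289.0 K

Treat each layer as a resistance in series:
  R_concrete = L/(kA) = 0.193/(1.29·38.5) = 0.003886 K/W
  R_gypsum board = L/(kA) = 0.0471/(0.150·38.5) = 0.008156 K/W
ΣR = 0.003886 + 0.008156 = 0.01204 K/W
Q = ΔT/ΣR = (294.9 K − 276.71 K)/0.01204 = 1511 W
From the inner boundary to the concrete/gypsum board interface, ΣR_partial = 0.003886 K/W.
T_interface = T_in − Q·ΣR_partial = 294.9 K − (1511)(0.003886) = 289.0 K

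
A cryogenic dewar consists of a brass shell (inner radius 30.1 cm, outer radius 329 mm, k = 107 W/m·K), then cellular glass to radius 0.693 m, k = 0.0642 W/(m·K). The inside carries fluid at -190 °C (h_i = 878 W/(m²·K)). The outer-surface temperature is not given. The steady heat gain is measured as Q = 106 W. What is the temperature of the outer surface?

T_out = 19.9 °C

Series resistances:
  R_conv,in = 1/(4πr²h) = 1/(4π·0.301²·878) = 0.001000 K/W
  R_brass = (1/0.301 − 1/0.329)/(4πk) = 0.2827/(4π·107) = 2.103×10^-4 K/W
  R_cellular glass = (1/0.329 − 1/0.693)/(4πk) = 1.597/(4π·0.0642) = 1.979 K/W
ΣR = 1.980 K/W
ΔT = Q·ΣR = 106 × 1.980 = 209.9 K
Heat flows inward, so T_out = T_in + ΔT = -190 + 209.9 = 19.9 °C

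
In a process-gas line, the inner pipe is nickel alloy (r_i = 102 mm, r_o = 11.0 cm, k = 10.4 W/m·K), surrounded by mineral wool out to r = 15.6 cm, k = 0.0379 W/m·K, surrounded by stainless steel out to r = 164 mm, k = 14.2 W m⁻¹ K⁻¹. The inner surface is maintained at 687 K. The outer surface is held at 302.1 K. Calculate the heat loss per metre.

Treat each layer as a resistance in series:
  R'_nickel alloy = ln(0.110/0.102)/(2πk) = 0.07551/(2π·10.4) = 0.001156 m·K/W
  R'_mineral wool = ln(0.156/0.110)/(2πk) = 0.3494/(2π·0.0379) = 1.467 m·K/W
  R'_stainless steel = ln(0.164/0.156)/(2πk) = 0.05001/(2π·14.2) = 5.605×10^-4 m·K/W
ΣR = 0.001156 + 1.467 + 5.605×10^-4 = 1.469 m·K/W
Q' = ΔT/ΣR = (687 K − 302.1 K)/1.469 = 262 W/m

Q' = 262 W/m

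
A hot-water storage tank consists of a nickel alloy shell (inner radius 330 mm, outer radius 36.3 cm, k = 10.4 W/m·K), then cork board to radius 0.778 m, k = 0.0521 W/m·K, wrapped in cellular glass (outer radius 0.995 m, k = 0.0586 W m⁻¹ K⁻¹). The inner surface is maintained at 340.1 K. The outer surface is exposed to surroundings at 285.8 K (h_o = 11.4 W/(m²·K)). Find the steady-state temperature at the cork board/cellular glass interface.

Resistance network (inner→outer):
  R_nickel alloy = (1/0.330 − 1/0.363)/(4πk) = 0.2755/(4π·10.4) = 0.002108 K/W
  R_cork board = (1/0.363 − 1/0.778)/(4πk) = 1.469/(4π·0.0521) = 2.244 K/W
  R_cellular glass = (1/0.778 − 1/0.995)/(4πk) = 0.2803/(4π·0.0586) = 0.3807 K/W
  R_conv,out = 1/(4πr²h) = 1/(4π·0.995²·11.4) = 0.007051 K/W
ΣR = 0.002108 + 2.244 + 0.3807 + 0.007051 = 2.634 K/W
Q = ΔT/ΣR = (340.1 K − 285.8 K)/2.634 = 20.62 W
From the inner boundary to the cork board/cellular glass interface, ΣR_partial = 2.246 K/W.
T_interface = T_in − Q·ΣR_partial = 340.1 K − (20.62)(2.246) = 293.8 K

T = 293.8 K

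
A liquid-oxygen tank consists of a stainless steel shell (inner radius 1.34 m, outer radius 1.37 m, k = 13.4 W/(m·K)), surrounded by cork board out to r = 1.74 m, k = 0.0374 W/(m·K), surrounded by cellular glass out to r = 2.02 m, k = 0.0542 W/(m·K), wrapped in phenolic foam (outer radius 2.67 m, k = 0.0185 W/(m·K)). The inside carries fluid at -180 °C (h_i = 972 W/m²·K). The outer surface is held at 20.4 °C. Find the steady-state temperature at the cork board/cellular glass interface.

T = -111 °C

Treat each layer as a resistance in series:
  R_conv,in = 1/(4πr²h) = 1/(4π·1.34²·972) = 4.559×10^-5 K/W
  R_stainless steel = (1/1.34 − 1/1.37)/(4πk) = 0.01634/(4π·13.4) = 9.705×10^-5 K/W
  R_cork board = (1/1.37 − 1/1.74)/(4πk) = 0.1552/(4π·0.0374) = 0.3303 K/W
  R_cellular glass = (1/1.74 − 1/2.02)/(4πk) = 0.07966/(4π·0.0542) = 0.1170 K/W
  R_phenolic foam = (1/2.02 − 1/2.67)/(4πk) = 0.1205/(4π·0.0185) = 0.5184 K/W
ΣR = 4.559×10^-5 + 9.705×10^-5 + 0.3303 + 0.1170 + 0.5184 = 0.9658 K/W
Q = ΔT/ΣR = (-180 °C − 20.4 °C)/0.9658 = -207.5 W
From the inner boundary to the cork board/cellular glass interface, ΣR_partial = 0.3304 K/W.
T_interface = T_in − Q·ΣR_partial = -180 °C − (-207.5)(0.3304) = -111 °C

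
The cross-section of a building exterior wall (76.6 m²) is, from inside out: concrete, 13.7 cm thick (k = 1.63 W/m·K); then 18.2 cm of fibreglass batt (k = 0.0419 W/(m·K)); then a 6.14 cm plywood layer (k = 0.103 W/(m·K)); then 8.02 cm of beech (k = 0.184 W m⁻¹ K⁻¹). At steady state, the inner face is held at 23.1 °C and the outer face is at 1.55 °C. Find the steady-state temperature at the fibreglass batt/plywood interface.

Series thermal resistances, inner to outer:
  R_concrete = L/(kA) = 0.137/(1.63·76.6) = 0.001097 K/W
  R_fibreglass batt = L/(kA) = 0.182/(0.0419·76.6) = 0.05671 K/W
  R_plywood = L/(kA) = 0.0614/(0.103·76.6) = 0.007782 K/W
  R_beech = L/(kA) = 0.0802/(0.184·76.6) = 0.005690 K/W
ΣR = 0.001097 + 0.05671 + 0.007782 + 0.005690 = 0.07128 K/W
Q = ΔT/ΣR = (23.1 °C − 1.55 °C)/0.07128 = 302.3 W
From the inner boundary to the fibreglass batt/plywood interface, ΣR_partial = 0.05781 K/W.
T_interface = T_in − Q·ΣR_partial = 23.1 °C − (302.3)(0.05781) = 5.62 °C

T = 5.62 °C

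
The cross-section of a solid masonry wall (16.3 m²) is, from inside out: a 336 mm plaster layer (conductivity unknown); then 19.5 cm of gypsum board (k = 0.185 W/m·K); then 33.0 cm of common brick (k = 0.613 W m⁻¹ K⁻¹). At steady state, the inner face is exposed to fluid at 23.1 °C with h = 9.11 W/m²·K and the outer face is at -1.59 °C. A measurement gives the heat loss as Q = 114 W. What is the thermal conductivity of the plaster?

k = 0.184 W/m·K

ΣR = ΔT/Q = |23.1 − -1.59|/114 = 0.2166 K/W
Known resistances:
  R_conv,in = 1/(hA) = 1/(9.11·16.3) = 0.006734 K/W
  R_gypsum board = L/(kA) = 0.195/(0.185·16.3) = 0.06467 K/W
  R_common brick = L/(kA) = 0.330/(0.613·16.3) = 0.03303 K/W
R_plaster = ΣR − ΣR_known = 0.2166 − 0.1044 = 0.1122 K/W
L/(kA) = 0.1122 ⇒ k = 0.336/(0.1122·16.3) = 0.184 W/m·K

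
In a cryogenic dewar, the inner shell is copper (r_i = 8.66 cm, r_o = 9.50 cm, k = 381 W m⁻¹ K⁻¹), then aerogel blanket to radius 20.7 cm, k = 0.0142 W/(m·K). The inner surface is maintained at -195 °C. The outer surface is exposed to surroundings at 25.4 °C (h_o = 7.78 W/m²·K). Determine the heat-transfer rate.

Resistance network (inner→outer):
  R_copper = (1/0.0866 − 1/0.0950)/(4πk) = 1.021/(4π·381) = 2.133×10^-4 K/W
  R_aerogel blanket = (1/0.0950 − 1/0.207)/(4πk) = 5.695/(4π·0.0142) = 31.92 K/W
  R_conv,out = 1/(4πr²h) = 1/(4π·0.207²·7.78) = 0.2387 K/W
ΣR = 2.133×10^-4 + 31.92 + 0.2387 = 32.16 K/W
Q = ΔT/ΣR = (-195 °C − 25.4 °C)/32.16 = -6.85 W
(Negative Q ⇒ heat flows inward; heat gain = 6.85 W.)

Q = 6.85 W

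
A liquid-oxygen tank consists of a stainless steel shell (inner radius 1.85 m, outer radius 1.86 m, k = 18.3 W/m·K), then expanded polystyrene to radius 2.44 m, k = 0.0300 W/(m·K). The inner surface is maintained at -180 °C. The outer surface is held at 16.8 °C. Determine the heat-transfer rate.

Treat each layer as a resistance in series:
  R_stainless steel = (1/1.85 − 1/1.86)/(4πk) = 0.002906/(4π·18.3) = 1.264×10^-5 K/W
  R_expanded polystyrene = (1/1.86 − 1/2.44)/(4πk) = 0.1278/(4π·0.0300) = 0.3390 K/W
ΣR = 1.264×10^-5 + 0.3390 = 0.3390 K/W
Q = ΔT/ΣR = (-180 °C − 16.8 °C)/0.3390 = -581 W
(Negative Q ⇒ heat flows inward; heat gain = 581 W.)

Q = 581 W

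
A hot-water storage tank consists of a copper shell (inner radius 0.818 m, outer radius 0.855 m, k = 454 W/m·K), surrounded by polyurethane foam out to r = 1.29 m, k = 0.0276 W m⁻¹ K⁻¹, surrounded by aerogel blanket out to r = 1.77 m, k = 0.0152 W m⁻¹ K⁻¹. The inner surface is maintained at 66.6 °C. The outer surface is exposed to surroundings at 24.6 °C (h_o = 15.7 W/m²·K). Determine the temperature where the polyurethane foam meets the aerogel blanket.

Resistance network (inner→outer):
  R_copper = (1/0.818 − 1/0.855)/(4πk) = 0.05290/(4π·454) = 9.273×10^-6 K/W
  R_polyurethane foam = (1/0.855 − 1/1.29)/(4πk) = 0.3944/(4π·0.0276) = 1.137 K/W
  R_aerogel blanket = (1/1.29 − 1/1.77)/(4πk) = 0.2102/(4π·0.0152) = 1.101 K/W
  R_conv,out = 1/(4πr²h) = 1/(4π·1.77²·15.7) = 0.001618 K/W
ΣR = 9.273×10^-6 + 1.137 + 1.101 + 0.001618 = 2.240 K/W
Q = ΔT/ΣR = (66.6 °C − 24.6 °C)/2.240 = 18.75 W
From the inner boundary to the polyurethane foam/aerogel blanket interface, ΣR_partial = 1.137 K/W.
T_interface = T_in − Q·ΣR_partial = 66.6 °C − (18.75)(1.137) = 45.3 °C

T = 45.3 °C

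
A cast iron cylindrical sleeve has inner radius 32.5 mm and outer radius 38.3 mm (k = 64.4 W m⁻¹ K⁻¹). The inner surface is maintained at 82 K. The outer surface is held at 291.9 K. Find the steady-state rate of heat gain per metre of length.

Q' = 2πk·ΔT/ln(r₂/r₁) = 2π × 64.4 × 209.9 / ln(0.0383/0.0325) = 5.17×10^5 W/m

Q' = 517 kW/m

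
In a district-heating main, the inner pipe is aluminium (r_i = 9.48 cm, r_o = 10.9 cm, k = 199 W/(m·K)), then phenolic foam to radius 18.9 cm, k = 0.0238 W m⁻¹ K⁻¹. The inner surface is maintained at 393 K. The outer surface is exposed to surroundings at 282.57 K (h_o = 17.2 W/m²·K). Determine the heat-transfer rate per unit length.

Series thermal resistances, inner to outer:
  R'_aluminium = ln(0.109/0.0948)/(2πk) = 0.1396/(2π·199) = 1.116×10^-4 m·K/W
  R'_phenolic foam = ln(0.189/0.109)/(2πk) = 0.5504/(2π·0.0238) = 3.681 m·K/W
  R'_conv,out = 1/(2πr h) = 1/(2π·0.189·17.2) = 0.04896 m·K/W
ΣR = 1.116×10^-4 + 3.681 + 0.04896 = 3.730 m·K/W
Q' = ΔT/ΣR = (393 K − 282.57 K)/3.730 = 29.6 W/m

Q' = 29.6 W/m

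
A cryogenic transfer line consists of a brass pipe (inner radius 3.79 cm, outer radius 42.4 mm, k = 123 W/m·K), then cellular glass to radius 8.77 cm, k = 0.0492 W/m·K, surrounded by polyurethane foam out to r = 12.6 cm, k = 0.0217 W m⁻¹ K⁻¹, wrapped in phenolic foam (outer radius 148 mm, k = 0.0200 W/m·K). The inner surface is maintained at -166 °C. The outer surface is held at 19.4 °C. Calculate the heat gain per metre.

Q' = 29.5 W/m

Series thermal resistances, inner to outer:
  R'_brass = ln(0.0424/0.0379)/(2πk) = 0.1122/(2π·123) = 1.452×10^-4 m·K/W
  R'_cellular glass = ln(0.0877/0.0424)/(2πk) = 0.7268/(2π·0.0492) = 2.351 m·K/W
  R'_polyurethane foam = ln(0.126/0.0877)/(2πk) = 0.3624/(2π·0.0217) = 2.658 m·K/W
  R'_phenolic foam = ln(0.148/0.126)/(2πk) = 0.1609/(2π·0.0200) = 1.281 m·K/W
ΣR = 1.452×10^-4 + 2.351 + 2.658 + 1.281 = 6.290 m·K/W
Q' = ΔT/ΣR = (-166 °C − 19.4 °C)/6.290 = -29.5 W/m
(Negative Q' ⇒ heat flows inward; heat gain = 29.5 W/m.)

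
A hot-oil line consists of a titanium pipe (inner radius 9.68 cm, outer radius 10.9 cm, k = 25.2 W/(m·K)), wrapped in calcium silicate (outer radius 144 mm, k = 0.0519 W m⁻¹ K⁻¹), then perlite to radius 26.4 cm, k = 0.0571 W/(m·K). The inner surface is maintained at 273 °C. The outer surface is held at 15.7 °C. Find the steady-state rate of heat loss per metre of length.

Series thermal resistances, inner to outer:
  R'_titanium = ln(0.109/0.0968)/(2πk) = 0.1187/(2π·25.2) = 7.497×10^-4 m·K/W
  R'_calcium silicate = ln(0.144/0.109)/(2πk) = 0.2785/(2π·0.0519) = 0.8539 m·K/W
  R'_perlite = ln(0.264/0.144)/(2πk) = 0.6061/(2π·0.0571) = 1.689 m·K/W
ΣR = 7.497×10^-4 + 0.8539 + 1.689 = 2.544 m·K/W
Q' = ΔT/ΣR = (273 °C − 15.7 °C)/2.544 = 101 W/m

Q' = 101 W/m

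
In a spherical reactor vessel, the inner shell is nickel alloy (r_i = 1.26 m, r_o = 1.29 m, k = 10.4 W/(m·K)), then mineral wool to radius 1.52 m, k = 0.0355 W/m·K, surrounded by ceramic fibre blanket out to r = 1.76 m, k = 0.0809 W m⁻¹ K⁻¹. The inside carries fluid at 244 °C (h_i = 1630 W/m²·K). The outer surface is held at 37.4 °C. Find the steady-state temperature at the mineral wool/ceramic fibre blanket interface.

T = 89.3 °C

Treat each layer as a resistance in series:
  R_conv,in = 1/(4πr²h) = 1/(4π·1.26²·1630) = 3.075×10^-5 K/W
  R_nickel alloy = (1/1.26 − 1/1.29)/(4πk) = 0.01846/(4π·10.4) = 1.412×10^-4 K/W
  R_mineral wool = (1/1.29 − 1/1.52)/(4πk) = 0.1173/(4π·0.0355) = 0.2629 K/W
  R_ceramic fibre blanket = (1/1.52 − 1/1.76)/(4πk) = 0.08971/(4π·0.0809) = 0.08825 K/W
ΣR = 3.075×10^-5 + 1.412×10^-4 + 0.2629 + 0.08825 = 0.3513 K/W
Q = ΔT/ΣR = (244 °C − 37.4 °C)/0.3513 = 588.1 W
From the inner boundary to the mineral wool/ceramic fibre blanket interface, ΣR_partial = 0.2631 K/W.
T_interface = T_in − Q·ΣR_partial = 244 °C − (588.1)(0.2631) = 89.3 °C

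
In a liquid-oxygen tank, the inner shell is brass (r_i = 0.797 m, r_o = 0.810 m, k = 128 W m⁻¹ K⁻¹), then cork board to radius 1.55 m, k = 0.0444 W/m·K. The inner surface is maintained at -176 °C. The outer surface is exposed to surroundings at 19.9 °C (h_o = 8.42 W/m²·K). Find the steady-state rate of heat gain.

Series thermal resistances, inner to outer:
  R_brass = (1/0.797 − 1/0.810)/(4πk) = 0.02014/(4π·128) = 1.252×10^-5 K/W
  R_cork board = (1/0.810 − 1/1.55)/(4πk) = 0.5894/(4π·0.0444) = 1.056 K/W
  R_conv,out = 1/(4πr²h) = 1/(4π·1.55²·8.42) = 0.003934 K/W
ΣR = 1.252×10^-5 + 1.056 + 0.003934 = 1.060 K/W
Q = ΔT/ΣR = (-176 °C − 19.9 °C)/1.060 = -185 W
(Negative Q ⇒ heat flows inward; heat gain = 185 W.)

Q = 185 W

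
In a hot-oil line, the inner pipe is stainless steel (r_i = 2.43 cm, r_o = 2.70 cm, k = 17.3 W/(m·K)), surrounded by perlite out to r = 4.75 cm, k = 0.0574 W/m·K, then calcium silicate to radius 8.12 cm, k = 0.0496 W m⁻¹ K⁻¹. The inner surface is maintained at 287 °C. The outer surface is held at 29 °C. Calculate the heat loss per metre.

Q' = 78.5 W/m

Resistance network (inner→outer):
  R'_stainless steel = ln(0.0270/0.0243)/(2πk) = 0.1054/(2π·17.3) = 9.693×10^-4 m·K/W
  R'_perlite = ln(0.0475/0.0270)/(2πk) = 0.5649/(2π·0.0574) = 1.566 m·K/W
  R'_calcium silicate = ln(0.0812/0.0475)/(2πk) = 0.5362/(2π·0.0496) = 1.720 m·K/W
ΣR = 9.693×10^-4 + 1.566 + 1.720 = 3.287 m·K/W
Q' = ΔT/ΣR = (287 °C − 29 °C)/3.287 = 78.5 W/m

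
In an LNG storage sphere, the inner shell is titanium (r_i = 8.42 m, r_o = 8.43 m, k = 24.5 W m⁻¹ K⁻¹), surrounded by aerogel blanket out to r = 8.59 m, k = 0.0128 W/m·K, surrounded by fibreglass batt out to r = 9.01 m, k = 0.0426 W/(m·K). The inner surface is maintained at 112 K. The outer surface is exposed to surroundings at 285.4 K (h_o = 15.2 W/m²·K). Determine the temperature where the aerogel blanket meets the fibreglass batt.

T = 211.5 K

Series thermal resistances, inner to outer:
  R_titanium = (1/8.42 − 1/8.43)/(4πk) = 1.409×10^-4/(4π·24.5) = 4.576×10^-7 K/W
  R_aerogel blanket = (1/8.43 − 1/8.59)/(4πk) = 0.002210/(4π·0.0128) = 0.01374 K/W
  R_fibreglass batt = (1/8.59 − 1/9.01)/(4πk) = 0.005427/(4π·0.0426) = 0.01014 K/W
  R_conv,out = 1/(4πr²h) = 1/(4π·9.01²·15.2) = 6.449×10^-5 K/W
ΣR = 4.576×10^-7 + 0.01374 + 0.01014 + 6.449×10^-5 = 0.02394 K/W
Q = ΔT/ΣR = (112 K − 285.4 K)/0.02394 = -7243 W
From the inner boundary to the aerogel blanket/fibreglass batt interface, ΣR_partial = 0.01374 K/W.
T_interface = T_in − Q·ΣR_partial = 112 K − (-7243)(0.01374) = 211.5 K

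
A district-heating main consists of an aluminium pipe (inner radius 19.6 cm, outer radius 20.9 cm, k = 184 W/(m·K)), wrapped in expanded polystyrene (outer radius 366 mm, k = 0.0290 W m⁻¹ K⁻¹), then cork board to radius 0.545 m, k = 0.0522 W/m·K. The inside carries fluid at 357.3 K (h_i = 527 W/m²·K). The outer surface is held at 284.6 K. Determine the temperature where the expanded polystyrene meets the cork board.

Treat each layer as a resistance in series:
  R'_conv,in = 1/(2πr h) = 1/(2π·0.196·527) = 0.001541 m·K/W
  R'_aluminium = ln(0.209/0.196)/(2πk) = 0.06422/(2π·184) = 5.555×10^-5 m·K/W
  R'_expanded polystyrene = ln(0.366/0.209)/(2πk) = 0.5603/(2π·0.0290) = 3.075 m·K/W
  R'_cork board = ln(0.545/0.366)/(2πk) = 0.3982/(2π·0.0522) = 1.214 m·K/W
ΣR = 0.001541 + 5.555×10^-5 + 3.075 + 1.214 = 4.291 m·K/W
Q' = ΔT/ΣR = (357.3 K − 284.6 K)/4.291 = 16.94 W/m
From the inner boundary to the expanded polystyrene/cork board interface, ΣR_partial = 3.077 m·K/W.
T_interface = T_in − Q'·ΣR_partial = 357.3 K − (16.94)(3.077) = 305.2 K

T = 305.2 K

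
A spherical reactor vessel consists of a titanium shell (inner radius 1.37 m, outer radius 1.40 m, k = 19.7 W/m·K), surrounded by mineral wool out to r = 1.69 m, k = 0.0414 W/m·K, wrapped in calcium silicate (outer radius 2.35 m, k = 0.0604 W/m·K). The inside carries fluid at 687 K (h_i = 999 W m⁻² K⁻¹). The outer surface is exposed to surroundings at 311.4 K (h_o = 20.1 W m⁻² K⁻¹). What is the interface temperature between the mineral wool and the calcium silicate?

Series thermal resistances, inner to outer:
  R_conv,in = 1/(4πr²h) = 1/(4π·1.37²·999) = 4.244×10^-5 K/W
  R_titanium = (1/1.37 − 1/1.40)/(4πk) = 0.01564/(4π·19.7) = 6.318×10^-5 K/W
  R_mineral wool = (1/1.40 − 1/1.69)/(4πk) = 0.1226/(4π·0.0414) = 0.2356 K/W
  R_calcium silicate = (1/1.69 − 1/2.35)/(4πk) = 0.1662/(4π·0.0604) = 0.2189 K/W
  R_conv,out = 1/(4πr²h) = 1/(4π·2.35²·20.1) = 7.169×10^-4 K/W
ΣR = 4.244×10^-5 + 6.318×10^-5 + 0.2356 + 0.2189 + 7.169×10^-4 = 0.4553 K/W
Q = ΔT/ΣR = (687 K − 311.4 K)/0.4553 = 825.0 W
From the inner boundary to the mineral wool/calcium silicate interface, ΣR_partial = 0.2357 K/W.
T_interface = T_in − Q·ΣR_partial = 687 K − (825.0)(0.2357) = 493 K

T = 493 K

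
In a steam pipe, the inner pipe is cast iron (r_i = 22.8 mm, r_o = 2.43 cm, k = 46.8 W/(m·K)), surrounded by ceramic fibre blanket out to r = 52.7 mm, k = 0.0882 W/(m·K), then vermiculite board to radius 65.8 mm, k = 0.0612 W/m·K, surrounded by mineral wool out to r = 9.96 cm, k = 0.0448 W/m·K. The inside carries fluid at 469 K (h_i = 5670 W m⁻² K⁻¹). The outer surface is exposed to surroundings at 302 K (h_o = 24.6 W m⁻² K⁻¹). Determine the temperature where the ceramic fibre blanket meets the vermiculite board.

T = 403 K

Resistance network (inner→outer):
  R'_conv,in = 1/(2πr h) = 1/(2π·0.0228·5670) = 0.001231 m·K/W
  R'_cast iron = ln(0.0243/0.0228)/(2πk) = 0.06372/(2π·46.8) = 2.167×10^-4 m·K/W
  R'_ceramic fibre blanket = ln(0.0527/0.0243)/(2πk) = 0.7741/(2π·0.0882) = 1.397 m·K/W
  R'_vermiculite board = ln(0.0658/0.0527)/(2πk) = 0.2220/(2π·0.0612) = 0.5773 m·K/W
  R'_mineral wool = ln(0.0996/0.0658)/(2πk) = 0.4145/(2π·0.0448) = 1.473 m·K/W
  R'_conv,out = 1/(2πr h) = 1/(2π·0.0996·24.6) = 0.06496 m·K/W
ΣR = 0.001231 + 2.167×10^-4 + 1.397 + 0.5773 + 1.473 + 0.06496 = 3.514 m·K/W
Q' = ΔT/ΣR = (469 K − 302 K)/3.514 = 47.52 W/m
From the inner boundary to the ceramic fibre blanket/vermiculite board interface, ΣR_partial = 1.398 m·K/W.
T_interface = T_in − Q'·ΣR_partial = 469 K − (47.52)(1.398) = 403 K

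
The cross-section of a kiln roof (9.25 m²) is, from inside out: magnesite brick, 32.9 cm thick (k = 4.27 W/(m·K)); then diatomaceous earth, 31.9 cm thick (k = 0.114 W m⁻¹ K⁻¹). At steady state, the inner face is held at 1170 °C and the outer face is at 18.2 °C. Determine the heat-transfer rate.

Q = 3.71 kW

Treat each layer as a resistance in series:
  R_magnesite brick = L/(kA) = 0.329/(4.27·9.25) = 0.008330 K/W
  R_diatomaceous earth = L/(kA) = 0.319/(0.114·9.25) = 0.3025 K/W
ΣR = 0.008330 + 0.3025 = 0.3108 K/W
Q = ΔT/ΣR = (1170 °C − 18.2 °C)/0.3108 = 3710 W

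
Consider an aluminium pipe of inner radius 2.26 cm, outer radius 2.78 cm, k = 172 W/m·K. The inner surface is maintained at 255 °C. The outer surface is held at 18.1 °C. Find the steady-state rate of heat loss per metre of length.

Q' = 1240 kW/m

Q' = 2πk·ΔT/ln(r₂/r₁) = 2π × 172 × 236.9 / ln(0.0278/0.0226) = 1.24×10^6 W/m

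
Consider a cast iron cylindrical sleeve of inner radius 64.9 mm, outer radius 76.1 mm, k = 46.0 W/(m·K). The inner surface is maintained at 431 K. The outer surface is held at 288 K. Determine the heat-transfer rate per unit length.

Q' = 2πk·ΔT/ln(r₂/r₁) = 2π × 46.0 × 143 / ln(0.0761/0.0649) = 2.60×10^5 W/m

Q' = 260 kW/m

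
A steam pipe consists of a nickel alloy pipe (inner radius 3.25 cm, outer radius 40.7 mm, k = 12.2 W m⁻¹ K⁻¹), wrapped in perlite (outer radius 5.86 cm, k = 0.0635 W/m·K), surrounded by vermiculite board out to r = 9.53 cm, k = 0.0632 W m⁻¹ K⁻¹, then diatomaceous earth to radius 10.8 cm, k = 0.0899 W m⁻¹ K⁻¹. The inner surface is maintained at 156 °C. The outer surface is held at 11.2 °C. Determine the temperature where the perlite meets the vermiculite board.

Series thermal resistances, inner to outer:
  R'_nickel alloy = ln(0.0407/0.0325)/(2πk) = 0.2250/(2π·12.2) = 0.002935 m·K/W
  R'_perlite = ln(0.0586/0.0407)/(2πk) = 0.3645/(2π·0.0635) = 0.9136 m·K/W
  R'_vermiculite board = ln(0.0953/0.0586)/(2πk) = 0.4863/(2π·0.0632) = 1.225 m·K/W
  R'_diatomaceous earth = ln(0.108/0.0953)/(2πk) = 0.1251/(2π·0.0899) = 0.2215 m·K/W
ΣR = 0.002935 + 0.9136 + 1.225 + 0.2215 = 2.363 m·K/W
Q' = ΔT/ΣR = (156 °C − 11.2 °C)/2.363 = 61.28 W/m
From the inner boundary to the perlite/vermiculite board interface, ΣR_partial = 0.9165 m·K/W.
T_interface = T_in − Q'·ΣR_partial = 156 °C − (61.28)(0.9165) = 99.8 °C

T = 99.8 °C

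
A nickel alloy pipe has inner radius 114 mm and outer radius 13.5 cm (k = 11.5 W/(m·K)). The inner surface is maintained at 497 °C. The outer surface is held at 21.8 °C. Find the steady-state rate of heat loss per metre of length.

Q' = 2πk·ΔT/ln(r₂/r₁) = 2π × 11.5 × 475.2 / ln(0.135/0.114) = 2.03×10^5 W/m

Q' = 203 kW/m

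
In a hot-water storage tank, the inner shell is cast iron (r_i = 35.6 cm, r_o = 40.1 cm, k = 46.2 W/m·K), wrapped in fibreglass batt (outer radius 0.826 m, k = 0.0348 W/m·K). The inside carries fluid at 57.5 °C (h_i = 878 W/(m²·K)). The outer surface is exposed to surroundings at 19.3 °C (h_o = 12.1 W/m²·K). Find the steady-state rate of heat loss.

Q = 13.0 W

Treat each layer as a resistance in series:
  R_conv,in = 1/(4πr²h) = 1/(4π·0.356²·878) = 7.151×10^-4 K/W
  R_cast iron = (1/0.356 − 1/0.401)/(4πk) = 0.3152/(4π·46.2) = 5.430×10^-4 K/W
  R_fibreglass batt = (1/0.401 − 1/0.826)/(4πk) = 1.283/(4π·0.0348) = 2.934 K/W
  R_conv,out = 1/(4πr²h) = 1/(4π·0.826²·12.1) = 0.009639 K/W
ΣR = 7.151×10^-4 + 5.430×10^-4 + 2.934 + 0.009639 = 2.945 K/W
Q = ΔT/ΣR = (57.5 °C − 19.3 °C)/2.945 = 13.0 W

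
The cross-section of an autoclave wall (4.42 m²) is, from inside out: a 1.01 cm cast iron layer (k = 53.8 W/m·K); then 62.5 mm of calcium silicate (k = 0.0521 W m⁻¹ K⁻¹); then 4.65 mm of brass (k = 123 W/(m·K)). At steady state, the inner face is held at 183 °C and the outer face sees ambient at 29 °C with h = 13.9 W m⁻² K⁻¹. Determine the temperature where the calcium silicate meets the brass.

Resistance network (inner→outer):
  R_cast iron = L/(kA) = 0.0101/(53.8·4.42) = 4.247×10^-5 K/W
  R_calcium silicate = L/(kA) = 0.0625/(0.0521·4.42) = 0.2714 K/W
  R_brass = L/(kA) = 0.00465/(123·4.42) = 8.553×10^-6 K/W
  R_conv,out = 1/(hA) = 1/(13.9·4.42) = 0.01628 K/W
ΣR = 4.247×10^-5 + 0.2714 + 8.553×10^-6 + 0.01628 = 0.2877 K/W
Q = ΔT/ΣR = (183 °C − 29 °C)/0.2877 = 535.3 W
From the inner boundary to the calcium silicate/brass interface, ΣR_partial = 0.2714 K/W.
T_interface = T_in − Q·ΣR_partial = 183 °C − (535.3)(0.2714) = 37.7 °C

T = 37.7 °C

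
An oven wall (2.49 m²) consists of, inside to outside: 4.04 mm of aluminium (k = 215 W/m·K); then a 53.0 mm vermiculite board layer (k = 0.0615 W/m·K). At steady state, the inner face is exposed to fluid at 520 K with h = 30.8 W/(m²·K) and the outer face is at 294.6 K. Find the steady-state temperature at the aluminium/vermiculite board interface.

Resistance network (inner→outer):
  R_conv,in = 1/(hA) = 1/(30.8·2.49) = 0.01304 K/W
  R_aluminium = L/(kA) = 0.00404/(215·2.49) = 7.546×10^-6 K/W
  R_vermiculite board = L/(kA) = 0.0530/(0.0615·2.49) = 0.3461 K/W
ΣR = 0.01304 + 7.546×10^-6 + 0.3461 = 0.3591 K/W
Q = ΔT/ΣR = (520 K − 294.6 K)/0.3591 = 627.7 W
From the inner boundary to the aluminium/vermiculite board interface, ΣR_partial = 0.01305 K/W.
T_interface = T_in − Q·ΣR_partial = 520 K − (627.7)(0.01305) = 512 K

T = 512 K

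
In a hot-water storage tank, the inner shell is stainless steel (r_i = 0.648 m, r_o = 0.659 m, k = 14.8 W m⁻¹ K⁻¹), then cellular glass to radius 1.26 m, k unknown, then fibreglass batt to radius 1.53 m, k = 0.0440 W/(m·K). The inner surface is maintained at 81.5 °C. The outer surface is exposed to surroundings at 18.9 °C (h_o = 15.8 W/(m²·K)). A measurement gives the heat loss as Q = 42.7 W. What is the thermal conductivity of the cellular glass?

ΣR = ΔT/Q = |81.5 − 18.9|/42.7 = 1.466 K/W
Known resistances:
  R_stainless steel = (1/0.648 − 1/0.659)/(4πk) = 0.02576/(4π·14.8) = 1.385×10^-4 K/W
  R_fibreglass batt = (1/1.26 − 1/1.53)/(4πk) = 0.1401/(4π·0.0440) = 0.2533 K/W
  R_conv,out = 1/(4πr²h) = 1/(4π·1.53²·15.8) = 0.002152 K/W
R_cellular glass = ΣR − ΣR_known = 1.466 − 0.2556 = 1.210 K/W
(1/r₁−1/r₂)/(4πk) = 1.210 ⇒ k = 0.7238/(4π·1.210) = 0.0476 W/m·K

k = 0.0476 W/m·K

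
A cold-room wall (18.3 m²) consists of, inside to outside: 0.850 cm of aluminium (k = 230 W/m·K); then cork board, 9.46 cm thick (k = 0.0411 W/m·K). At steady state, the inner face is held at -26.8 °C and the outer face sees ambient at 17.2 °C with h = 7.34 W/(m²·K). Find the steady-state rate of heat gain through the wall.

Q = 330 W

Series thermal resistances, inner to outer:
  R_aluminium = L/(kA) = 0.00850/(230·18.3) = 2.019×10^-6 K/W
  R_cork board = L/(kA) = 0.0946/(0.0411·18.3) = 0.1258 K/W
  R_conv,out = 1/(hA) = 1/(7.34·18.3) = 0.007445 K/W
ΣR = 2.019×10^-6 + 0.1258 + 0.007445 = 0.1332 K/W
Q = ΔT/ΣR = (-26.8 °C − 17.2 °C)/0.1332 = -330 W
(Negative Q ⇒ heat flows inward; heat gain = 330 W.)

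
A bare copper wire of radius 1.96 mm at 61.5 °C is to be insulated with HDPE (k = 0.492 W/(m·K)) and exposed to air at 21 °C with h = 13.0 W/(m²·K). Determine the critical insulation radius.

r_cr = 3.78 cm

For a cylinder, r_cr = k_ins/h = 0.492/13.0 = 0.0378 m = 3.78 cm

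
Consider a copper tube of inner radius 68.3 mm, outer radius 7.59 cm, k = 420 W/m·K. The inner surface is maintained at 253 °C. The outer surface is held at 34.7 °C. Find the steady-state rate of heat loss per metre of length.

Q' = 5460 kW/m

Q' = 2πk·ΔT/ln(r₂/r₁) = 2π × 420 × 218.3 / ln(0.0759/0.0683) = 5.46×10^6 W/m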